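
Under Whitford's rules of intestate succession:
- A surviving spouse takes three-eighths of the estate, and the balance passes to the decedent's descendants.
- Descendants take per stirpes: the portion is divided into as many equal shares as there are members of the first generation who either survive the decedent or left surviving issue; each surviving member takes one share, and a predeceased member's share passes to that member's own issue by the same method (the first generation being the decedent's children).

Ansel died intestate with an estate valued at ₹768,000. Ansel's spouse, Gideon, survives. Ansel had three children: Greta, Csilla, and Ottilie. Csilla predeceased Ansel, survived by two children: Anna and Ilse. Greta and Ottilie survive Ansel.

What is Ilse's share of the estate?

Ilse receives ₹80,000.

Gideon takes three-eighths of ₹768,000 = ₹288,000. The remaining ₹480,000 passes to the descendants.
The descendants' portion (₹480,000) is divided into 3 shares of ₹160,000: Greta and Ottilie each take ₹160,000; Csilla's ₹160,000 share passes to Csilla's issue.
Csilla's share (₹160,000) is divided into 2 shares of ₹80,000: Anna and Ilse each take ₹80,000.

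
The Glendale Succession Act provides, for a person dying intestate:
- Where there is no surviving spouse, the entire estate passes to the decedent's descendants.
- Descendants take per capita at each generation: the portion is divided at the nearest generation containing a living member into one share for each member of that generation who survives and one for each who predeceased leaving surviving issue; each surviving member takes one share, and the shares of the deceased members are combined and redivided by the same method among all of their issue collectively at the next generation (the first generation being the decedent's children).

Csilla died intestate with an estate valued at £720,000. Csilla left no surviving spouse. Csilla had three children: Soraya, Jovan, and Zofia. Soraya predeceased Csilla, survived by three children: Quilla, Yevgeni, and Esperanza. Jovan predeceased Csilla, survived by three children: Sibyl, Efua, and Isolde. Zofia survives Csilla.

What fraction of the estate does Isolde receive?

The entire £720,000 passes to the descendants.
That amount (£720,000) is divided at the children's generation into 3 shares of £240,000. Zofia takes £240,000. The 2 shares of the deceased (Soraya and Jovan) are combined into a pool of £480,000.
That pool (£480,000) is divided at the grandchildren's generation equally among Quilla, Yevgeni, Esperanza, Sibyl, Efua, and Isolde: £80,000 each.

Isolde receives 1/9 of the estate.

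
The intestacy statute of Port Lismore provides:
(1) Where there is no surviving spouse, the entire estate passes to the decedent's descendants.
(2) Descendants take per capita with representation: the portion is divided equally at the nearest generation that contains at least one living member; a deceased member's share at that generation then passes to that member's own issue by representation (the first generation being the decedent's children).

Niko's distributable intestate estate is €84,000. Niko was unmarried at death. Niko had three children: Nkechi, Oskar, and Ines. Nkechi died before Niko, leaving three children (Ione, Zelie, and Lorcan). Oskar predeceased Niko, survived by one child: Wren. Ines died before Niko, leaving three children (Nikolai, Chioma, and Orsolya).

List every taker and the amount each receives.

Ione: €12,000; Zelie: €12,000; Lorcan: €12,000; Wren: €12,000; Nikolai: €12,000; Chioma: €12,000; Orsolya: €12,000

The entire €84,000 passes to the descendants.
No child survives, so the initial division is made at the grandchildren's generation.
That amount (€84,000) is divided into 7 shares of €12,000: Ione, Zelie, Lorcan, Wren, Nikolai, Chioma, and Orsolya each take €12,000.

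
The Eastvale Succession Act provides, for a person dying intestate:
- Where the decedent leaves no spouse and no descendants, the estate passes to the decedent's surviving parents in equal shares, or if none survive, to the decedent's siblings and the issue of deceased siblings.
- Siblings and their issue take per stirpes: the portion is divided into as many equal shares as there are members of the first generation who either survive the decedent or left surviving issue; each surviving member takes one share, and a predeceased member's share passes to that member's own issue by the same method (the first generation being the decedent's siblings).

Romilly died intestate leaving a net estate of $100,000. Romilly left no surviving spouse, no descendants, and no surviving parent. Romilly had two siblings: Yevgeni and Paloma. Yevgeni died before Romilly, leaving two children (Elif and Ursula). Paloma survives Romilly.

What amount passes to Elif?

The entire $100,000 passes to the siblings and their issue.
That amount ($100,000) is divided into 2 shares of $50,000: Paloma takes $50,000; Yevgeni's $50,000 share passes to Yevgeni's issue.
Yevgeni's share ($50,000) is divided into 2 shares of $25,000: Elif and Ursula each take $25,000.

Elif receives $25,000.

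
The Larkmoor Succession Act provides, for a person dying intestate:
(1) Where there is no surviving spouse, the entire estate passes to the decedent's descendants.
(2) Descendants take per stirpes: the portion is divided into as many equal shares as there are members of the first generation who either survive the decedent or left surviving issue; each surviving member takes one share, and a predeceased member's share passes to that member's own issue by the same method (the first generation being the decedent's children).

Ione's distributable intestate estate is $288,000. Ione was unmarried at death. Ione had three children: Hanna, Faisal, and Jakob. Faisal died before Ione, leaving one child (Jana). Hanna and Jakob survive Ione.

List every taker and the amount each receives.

The entire $288,000 passes to the descendants.
That amount ($288,000) is divided into 3 shares of $96,000: Hanna and Jakob each take $96,000; Faisal's $96,000 share passes to Faisal's issue.
Faisal's share ($96,000) passes entirely to Jana.

Hanna: $96,000; Jana: $96,000; Jakob: $96,000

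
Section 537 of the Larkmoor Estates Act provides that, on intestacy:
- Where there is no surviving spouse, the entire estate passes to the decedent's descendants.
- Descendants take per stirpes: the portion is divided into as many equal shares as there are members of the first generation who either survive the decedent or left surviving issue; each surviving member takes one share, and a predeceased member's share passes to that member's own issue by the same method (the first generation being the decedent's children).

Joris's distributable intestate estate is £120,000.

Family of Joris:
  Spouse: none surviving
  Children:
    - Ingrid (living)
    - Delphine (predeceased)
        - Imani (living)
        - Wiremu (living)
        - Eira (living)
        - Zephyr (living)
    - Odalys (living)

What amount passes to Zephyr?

The entire £120,000 passes to the descendants.
That amount (£120,000) is divided into 3 shares of £40,000: Ingrid and Odalys each take £40,000; Delphine's £40,000 share passes to Delphine's issue.
Delphine's share (£40,000) is divided into 4 shares of £10,000: Imani, Wiremu, Eira, and Zephyr each take £10,000.

Zephyr receives £10,000.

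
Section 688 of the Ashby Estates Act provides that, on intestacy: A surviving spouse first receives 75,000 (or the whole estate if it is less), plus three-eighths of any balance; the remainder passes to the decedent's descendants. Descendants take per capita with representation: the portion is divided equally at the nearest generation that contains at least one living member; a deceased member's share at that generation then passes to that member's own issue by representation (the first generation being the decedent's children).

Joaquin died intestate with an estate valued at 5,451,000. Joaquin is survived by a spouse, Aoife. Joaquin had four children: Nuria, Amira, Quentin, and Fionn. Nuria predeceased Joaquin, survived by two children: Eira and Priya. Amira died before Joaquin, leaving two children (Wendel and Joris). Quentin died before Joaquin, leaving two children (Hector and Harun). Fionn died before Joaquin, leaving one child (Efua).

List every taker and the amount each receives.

Aoife: 2,091,000; Eira: 480,000; Priya: 480,000; Wendel: 480,000; Joris: 480,000; Hector: 480,000; Harun: 480,000; Efua: 480,000

Aoife first takes 75,000, leaving a balance of 5,376,000. Aoife then takes three-eighths of the balance (2,016,000), for a total of 2,091,000. The remaining 3,360,000 passes to the descendants.
No child survives, so the initial division is made at the grandchildren's generation.
The descendants' portion (3,360,000) is divided into 7 shares of 480,000: Eira, Priya, Wendel, Joris, Hector, Harun, and Efua each take 480,000.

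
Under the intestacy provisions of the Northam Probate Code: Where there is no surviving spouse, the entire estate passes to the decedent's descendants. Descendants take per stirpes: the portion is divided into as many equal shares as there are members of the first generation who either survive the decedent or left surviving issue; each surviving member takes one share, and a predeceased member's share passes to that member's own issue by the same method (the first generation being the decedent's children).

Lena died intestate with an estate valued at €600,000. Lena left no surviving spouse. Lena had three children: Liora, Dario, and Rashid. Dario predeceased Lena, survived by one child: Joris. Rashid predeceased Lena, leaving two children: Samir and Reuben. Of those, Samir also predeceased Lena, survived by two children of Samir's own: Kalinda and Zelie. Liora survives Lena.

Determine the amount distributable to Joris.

Joris receives €200,000.

The entire €600,000 passes to the descendants.
That amount (€600,000) is divided into 3 shares of €200,000: Liora takes €200,000; Dario's €200,000 share passes to Dario's issue; Rashid's €200,000 share passes to Rashid's issue.
Dario's share (€200,000) passes entirely to Joris.
Rashid's share (€200,000) is divided into 2 shares of €100,000: Reuben takes €100,000; Samir's €100,000 share passes to Samir's issue.
Samir's share (€100,000) is divided into 2 shares of €50,000: Kalinda and Zelie each take €50,000.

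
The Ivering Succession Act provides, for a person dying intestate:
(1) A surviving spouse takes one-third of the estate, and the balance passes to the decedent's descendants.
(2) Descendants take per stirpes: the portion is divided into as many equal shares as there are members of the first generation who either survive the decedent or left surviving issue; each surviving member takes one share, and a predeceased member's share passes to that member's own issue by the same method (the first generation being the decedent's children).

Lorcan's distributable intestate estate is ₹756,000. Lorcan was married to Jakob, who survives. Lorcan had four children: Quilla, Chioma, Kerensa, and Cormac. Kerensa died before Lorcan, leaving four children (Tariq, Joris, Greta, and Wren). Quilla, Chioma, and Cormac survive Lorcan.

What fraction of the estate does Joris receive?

Jakob takes one-third of ₹756,000 = ₹252,000. The remaining ₹504,000 passes to the descendants.
The descendants' portion (₹504,000) is divided into 4 shares of ₹126,000: Quilla, Chioma, and Cormac each take ₹126,000; Kerensa's ₹126,000 share passes to Kerensa's issue.
Kerensa's share (₹126,000) is divided into 4 shares of ₹31,500: Tariq, Joris, Greta, and Wren each take ₹31,500.

Joris receives 1/24 of the estate.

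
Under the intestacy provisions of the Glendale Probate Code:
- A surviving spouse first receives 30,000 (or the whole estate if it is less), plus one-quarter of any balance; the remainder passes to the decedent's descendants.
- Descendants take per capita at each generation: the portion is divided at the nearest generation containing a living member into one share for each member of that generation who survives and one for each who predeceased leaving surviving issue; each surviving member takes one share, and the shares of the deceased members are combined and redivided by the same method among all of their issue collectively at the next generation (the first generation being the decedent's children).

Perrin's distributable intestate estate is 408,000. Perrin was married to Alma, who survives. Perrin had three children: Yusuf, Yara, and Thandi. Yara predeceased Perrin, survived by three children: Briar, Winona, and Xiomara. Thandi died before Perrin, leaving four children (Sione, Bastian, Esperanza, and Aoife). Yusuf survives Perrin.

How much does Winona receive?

Alma first takes 30,000, leaving a balance of 378,000. Alma then takes one-quarter of the balance (94,500), for a total of 124,500. The remaining 283,500 passes to the descendants.
The descendants' portion (283,500) is divided at the children's generation into 3 shares of 94,500. Yusuf takes 94,500. The 2 shares of the deceased (Yara and Thandi) are combined into a pool of 189,000.
That pool (189,000) is divided at the grandchildren's generation equally among Briar, Winona, Xiomara, Sione, Bastian, Esperanza, and Aoife: 27,000 each.

Winona receives 27,000.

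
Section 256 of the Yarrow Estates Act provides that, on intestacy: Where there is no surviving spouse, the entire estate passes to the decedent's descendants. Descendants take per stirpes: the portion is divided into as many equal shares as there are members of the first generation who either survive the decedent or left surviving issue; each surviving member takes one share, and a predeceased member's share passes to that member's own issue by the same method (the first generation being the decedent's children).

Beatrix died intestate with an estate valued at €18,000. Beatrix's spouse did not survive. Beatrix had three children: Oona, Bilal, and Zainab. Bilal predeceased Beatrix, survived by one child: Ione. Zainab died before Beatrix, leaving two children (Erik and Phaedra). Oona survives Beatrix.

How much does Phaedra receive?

The entire €18,000 passes to the descendants.
That amount (€18,000) is divided into 3 shares of €6,000: Oona takes €6,000; Bilal's €6,000 share passes to Bilal's issue; Zainab's €6,000 share passes to Zainab's issue.
Bilal's share (€6,000) passes entirely to Ione.
Zainab's share (€6,000) is divided into 2 shares of €3,000: Erik and Phaedra each take €3,000.

Phaedra receives €3,000.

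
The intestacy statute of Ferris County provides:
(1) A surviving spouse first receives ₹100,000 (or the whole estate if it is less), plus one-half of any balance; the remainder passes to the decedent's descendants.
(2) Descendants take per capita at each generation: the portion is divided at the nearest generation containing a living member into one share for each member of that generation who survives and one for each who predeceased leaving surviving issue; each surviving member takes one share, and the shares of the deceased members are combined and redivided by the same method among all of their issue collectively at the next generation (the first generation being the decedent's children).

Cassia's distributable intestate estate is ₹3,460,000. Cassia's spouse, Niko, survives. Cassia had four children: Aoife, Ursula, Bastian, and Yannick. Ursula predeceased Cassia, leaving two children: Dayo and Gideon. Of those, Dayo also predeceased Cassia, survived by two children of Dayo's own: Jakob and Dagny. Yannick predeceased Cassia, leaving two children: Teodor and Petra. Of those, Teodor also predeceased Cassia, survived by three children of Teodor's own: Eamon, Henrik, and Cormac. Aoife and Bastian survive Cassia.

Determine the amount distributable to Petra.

Niko first takes ₹100,000, leaving a balance of ₹3,360,000. Niko then takes one-half of the balance (₹1,680,000), for a total of ₹1,780,000. The remaining ₹1,680,000 passes to the descendants.
The descendants' portion (₹1,680,000) is divided at the children's generation into 4 shares of ₹420,000. Aoife and Bastian each take ₹420,000. The 2 shares of the deceased (Ursula and Yannick) are combined into a pool of ₹840,000.
That pool (₹840,000) is divided at the grandchildren's generation into 4 shares of ₹210,000. Gideon and Petra each take ₹210,000. The 2 shares of the deceased (Dayo and Teodor) are combined into a pool of ₹420,000.
That pool (₹420,000) is divided at the great-grandchildren's generation equally among Jakob, Dagny, Eamon, Henrik, and Cormac: ₹84,000 each.

Petra receives ₹210,000.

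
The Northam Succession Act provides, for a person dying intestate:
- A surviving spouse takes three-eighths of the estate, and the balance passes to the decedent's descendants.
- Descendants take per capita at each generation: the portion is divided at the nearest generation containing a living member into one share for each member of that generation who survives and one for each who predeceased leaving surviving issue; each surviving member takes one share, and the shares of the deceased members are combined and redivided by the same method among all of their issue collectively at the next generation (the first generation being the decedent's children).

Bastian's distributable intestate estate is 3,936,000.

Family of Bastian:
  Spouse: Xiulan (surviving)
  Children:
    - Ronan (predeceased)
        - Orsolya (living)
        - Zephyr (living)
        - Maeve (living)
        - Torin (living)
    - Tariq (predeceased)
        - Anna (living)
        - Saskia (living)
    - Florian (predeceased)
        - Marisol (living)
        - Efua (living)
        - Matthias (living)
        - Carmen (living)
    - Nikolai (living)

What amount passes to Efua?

Efua receives 184,500.

Xiulan takes three-eighths of 3,936,000 = 1,476,000. The remaining 2,460,000 passes to the descendants.
The descendants' portion (2,460,000) is divided at the children's generation into 4 shares of 615,000. Nikolai takes 615,000. The 3 shares of the deceased (Ronan, Tariq, and Florian) are combined into a pool of 1,845,000.
That pool (1,845,000) is divided at the grandchildren's generation equally among Orsolya, Zephyr, Maeve, Torin, Anna, Saskia, Marisol, Efua, Matthias, and Carmen: 184,500 each.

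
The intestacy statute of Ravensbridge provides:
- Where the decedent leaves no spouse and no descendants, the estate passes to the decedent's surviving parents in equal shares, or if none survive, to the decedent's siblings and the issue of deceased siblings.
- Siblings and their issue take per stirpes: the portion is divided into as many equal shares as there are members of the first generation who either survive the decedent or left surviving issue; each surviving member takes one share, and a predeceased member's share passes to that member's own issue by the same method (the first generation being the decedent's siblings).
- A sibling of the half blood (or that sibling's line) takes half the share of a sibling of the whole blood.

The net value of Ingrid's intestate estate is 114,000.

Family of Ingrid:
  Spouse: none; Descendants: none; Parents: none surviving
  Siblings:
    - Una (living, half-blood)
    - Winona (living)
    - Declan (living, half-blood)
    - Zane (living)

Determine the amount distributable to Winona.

Winona receives 38,000.

The entire 114,000 passes to the siblings and their issue.
Counting each half-blood sibling's line as half a unit, there are 3 units in 114,000, so one unit is 38,000. Whole-blood lines (Winona and Zane) take 38,000 each; half-blood lines (Una and Declan) take 19,000 each.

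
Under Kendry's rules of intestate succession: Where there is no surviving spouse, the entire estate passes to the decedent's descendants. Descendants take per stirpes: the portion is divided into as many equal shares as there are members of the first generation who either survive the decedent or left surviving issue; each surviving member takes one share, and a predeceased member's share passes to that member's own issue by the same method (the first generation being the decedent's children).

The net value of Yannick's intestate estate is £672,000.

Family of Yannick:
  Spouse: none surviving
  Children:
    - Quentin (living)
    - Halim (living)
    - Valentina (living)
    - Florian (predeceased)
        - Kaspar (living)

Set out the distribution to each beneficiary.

Quentin: £168,000; Halim: £168,000; Valentina: £168,000; Kaspar: £168,000

The entire £672,000 passes to the descendants.
That amount (£672,000) is divided into 4 shares of £168,000: Quentin, Halim, and Valentina each take £168,000; Florian's £168,000 share passes to Florian's issue.
Florian's share (£168,000) passes entirely to Kaspar.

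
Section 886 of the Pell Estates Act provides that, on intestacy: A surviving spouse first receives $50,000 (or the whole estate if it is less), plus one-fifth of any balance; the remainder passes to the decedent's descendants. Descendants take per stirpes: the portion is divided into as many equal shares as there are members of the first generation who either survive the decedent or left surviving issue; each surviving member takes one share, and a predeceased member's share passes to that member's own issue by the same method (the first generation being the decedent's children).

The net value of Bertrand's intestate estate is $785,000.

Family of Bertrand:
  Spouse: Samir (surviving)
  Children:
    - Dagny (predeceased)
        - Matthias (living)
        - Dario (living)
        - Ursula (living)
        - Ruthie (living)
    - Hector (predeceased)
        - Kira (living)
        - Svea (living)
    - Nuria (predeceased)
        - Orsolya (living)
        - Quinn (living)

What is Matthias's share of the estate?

Samir first takes $50,000, leaving a balance of $735,000. Samir then takes one-fifth of the balance ($147,000), for a total of $197,000. The remaining $588,000 passes to the descendants.
The descendants' portion ($588,000) is divided into 3 shares of $196,000: Dagny's $196,000 share passes to Dagny's issue; Hector's $196,000 share passes to Hector's issue; Nuria's $196,000 share passes to Nuria's issue.
Dagny's share ($196,000) is divided into 4 shares of $49,000: Matthias, Dario, Ursula, and Ruthie each take $49,000.
Hector's share ($196,000) is divided into 2 shares of $98,000: Kira and Svea each take $98,000.
Nuria's share ($196,000) is divided into 2 shares of $98,000: Orsolya and Quinn each take $98,000.

Matthias receives $49,000.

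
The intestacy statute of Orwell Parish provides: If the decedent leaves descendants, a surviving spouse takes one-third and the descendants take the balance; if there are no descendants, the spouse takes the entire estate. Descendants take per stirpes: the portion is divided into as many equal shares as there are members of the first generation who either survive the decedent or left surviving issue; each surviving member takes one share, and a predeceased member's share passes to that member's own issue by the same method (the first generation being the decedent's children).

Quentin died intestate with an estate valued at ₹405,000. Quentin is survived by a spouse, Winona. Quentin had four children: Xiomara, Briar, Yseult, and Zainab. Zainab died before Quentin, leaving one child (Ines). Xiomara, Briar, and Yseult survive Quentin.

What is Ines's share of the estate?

Ines receives ₹67,500.

Winona takes one-third of ₹405,000 = ₹135,000. The remaining ₹270,000 passes to the descendants.
The descendants' portion (₹270,000) is divided into 4 shares of ₹67,500: Xiomara, Briar, and Yseult each take ₹67,500; Zainab's ₹67,500 share passes to Zainab's issue.
Zainab's share (₹67,500) passes entirely to Ines.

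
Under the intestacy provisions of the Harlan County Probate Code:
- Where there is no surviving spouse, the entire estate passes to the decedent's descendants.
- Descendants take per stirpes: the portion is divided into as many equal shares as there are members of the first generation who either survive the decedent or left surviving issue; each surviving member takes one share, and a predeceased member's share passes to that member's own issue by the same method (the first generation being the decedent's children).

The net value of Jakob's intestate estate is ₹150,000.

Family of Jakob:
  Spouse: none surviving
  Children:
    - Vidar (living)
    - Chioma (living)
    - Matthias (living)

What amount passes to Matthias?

The entire ₹150,000 passes to the descendants.
That amount (₹150,000) is divided into 3 shares of ₹50,000: Vidar, Chioma, and Matthias each take ₹50,000.

Matthias receives ₹50,000.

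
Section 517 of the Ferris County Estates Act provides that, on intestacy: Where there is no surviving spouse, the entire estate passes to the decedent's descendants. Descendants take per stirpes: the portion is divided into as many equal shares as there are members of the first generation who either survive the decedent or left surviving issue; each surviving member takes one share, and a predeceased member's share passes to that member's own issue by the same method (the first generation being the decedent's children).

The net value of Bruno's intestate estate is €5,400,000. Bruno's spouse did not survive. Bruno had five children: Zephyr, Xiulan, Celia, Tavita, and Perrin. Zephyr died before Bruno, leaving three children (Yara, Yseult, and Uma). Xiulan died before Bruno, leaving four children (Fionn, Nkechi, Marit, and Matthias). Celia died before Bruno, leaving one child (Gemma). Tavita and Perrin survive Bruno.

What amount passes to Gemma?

Gemma receives €1,080,000.

The entire €5,400,000 passes to the descendants.
That amount (€5,400,000) is divided into 5 shares of €1,080,000: Tavita and Perrin each take €1,080,000; Zephyr's €1,080,000 share passes to Zephyr's issue; Xiulan's €1,080,000 share passes to Xiulan's issue; Celia's €1,080,000 share passes to Celia's issue.
Zephyr's share (€1,080,000) is divided into 3 shares of €360,000: Yara, Yseult, and Uma each take €360,000.
Xiulan's share (€1,080,000) is divided into 4 shares of €270,000: Fionn, Nkechi, Marit, and Matthias each take €270,000.
Celia's share (€1,080,000) passes entirely to Gemma.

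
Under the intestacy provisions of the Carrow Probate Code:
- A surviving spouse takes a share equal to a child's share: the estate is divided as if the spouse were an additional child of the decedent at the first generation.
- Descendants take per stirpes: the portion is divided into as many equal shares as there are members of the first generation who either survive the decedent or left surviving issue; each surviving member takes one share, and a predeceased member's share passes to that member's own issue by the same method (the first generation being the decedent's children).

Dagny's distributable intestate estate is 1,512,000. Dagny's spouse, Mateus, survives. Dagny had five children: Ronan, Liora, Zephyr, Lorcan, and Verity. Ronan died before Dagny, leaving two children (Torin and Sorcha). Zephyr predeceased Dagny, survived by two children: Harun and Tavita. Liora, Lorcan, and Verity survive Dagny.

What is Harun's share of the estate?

The spouse counts as an additional share at the children's level, so there are 6 primary shares of 252,000. Mateus takes one such share (252,000).
The children's combined portion (1,260,000) is divided into 5 shares of 252,000: Liora, Lorcan, and Verity each take 252,000; Ronan's 252,000 share passes to Ronan's issue; Zephyr's 252,000 share passes to Zephyr's issue.
Ronan's share (252,000) is divided into 2 shares of 126,000: Torin and Sorcha each take 126,000.
Zephyr's share (252,000) is divided into 2 shares of 126,000: Harun and Tavita each take 126,000.

Harun receives 126,000.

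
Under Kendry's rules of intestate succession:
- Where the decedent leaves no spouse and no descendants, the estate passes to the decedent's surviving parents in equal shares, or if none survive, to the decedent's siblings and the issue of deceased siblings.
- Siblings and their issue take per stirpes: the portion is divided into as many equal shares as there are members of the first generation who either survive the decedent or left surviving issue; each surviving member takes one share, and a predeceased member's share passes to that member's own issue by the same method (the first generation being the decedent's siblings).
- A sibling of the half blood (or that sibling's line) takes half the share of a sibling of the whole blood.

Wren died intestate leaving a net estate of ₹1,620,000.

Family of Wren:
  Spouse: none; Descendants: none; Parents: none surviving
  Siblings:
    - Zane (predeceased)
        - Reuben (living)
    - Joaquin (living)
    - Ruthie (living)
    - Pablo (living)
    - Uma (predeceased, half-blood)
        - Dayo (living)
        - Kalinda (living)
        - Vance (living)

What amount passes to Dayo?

The entire ₹1,620,000 passes to the siblings and their issue.
Counting each half-blood sibling's line as half a unit, there are 9/2 units in ₹1,620,000, so one unit is ₹360,000. Whole-blood lines (Zane, Joaquin, Ruthie, and Pablo) take ₹360,000 each; half-blood lines (Uma) take ₹180,000 each.
Zane's share (₹360,000) passes entirely to Reuben.
Uma's share (₹180,000) is divided into 3 shares of ₹60,000: Dayo, Kalinda, and Vance each take ₹60,000.

Dayo receives ₹60,000.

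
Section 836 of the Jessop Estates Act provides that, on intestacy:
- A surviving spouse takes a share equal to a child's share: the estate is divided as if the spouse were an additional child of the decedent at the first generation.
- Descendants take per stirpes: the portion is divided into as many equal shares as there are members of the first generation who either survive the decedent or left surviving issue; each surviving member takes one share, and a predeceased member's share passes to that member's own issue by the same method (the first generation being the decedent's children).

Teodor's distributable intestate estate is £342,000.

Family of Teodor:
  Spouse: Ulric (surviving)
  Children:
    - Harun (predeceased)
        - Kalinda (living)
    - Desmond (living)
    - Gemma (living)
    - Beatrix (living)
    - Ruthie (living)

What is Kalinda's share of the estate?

Kalinda receives £57,000.

The spouse counts as an additional share at the children's level, so there are 6 primary shares of £57,000. Ulric takes one such share (£57,000).
The children's combined portion (£285,000) is divided into 5 shares of £57,000: Desmond, Gemma, Beatrix, and Ruthie each take £57,000; Harun's £57,000 share passes to Harun's issue.
Harun's share (£57,000) passes entirely to Kalinda.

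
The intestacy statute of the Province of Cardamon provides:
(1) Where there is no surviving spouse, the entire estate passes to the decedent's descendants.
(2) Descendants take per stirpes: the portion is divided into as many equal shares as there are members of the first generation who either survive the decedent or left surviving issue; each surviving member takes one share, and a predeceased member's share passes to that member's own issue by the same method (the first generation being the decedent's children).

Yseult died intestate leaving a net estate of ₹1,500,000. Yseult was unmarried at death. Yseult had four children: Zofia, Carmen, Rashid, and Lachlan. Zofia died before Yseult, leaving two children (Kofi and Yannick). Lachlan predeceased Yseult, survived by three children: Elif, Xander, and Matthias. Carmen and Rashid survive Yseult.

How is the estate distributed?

Kofi: ₹187,500; Yannick: ₹187,500; Carmen: ₹375,000; Rashid: ₹375,000; Elif: ₹125,000; Xander: ₹125,000; Matthias: ₹125,000

The entire ₹1,500,000 passes to the descendants.
That amount (₹1,500,000) is divided into 4 shares of ₹375,000: Carmen and Rashid each take ₹375,000; Zofia's ₹375,000 share passes to Zofia's issue; Lachlan's ₹375,000 share passes to Lachlan's issue.
Zofia's share (₹375,000) is divided into 2 shares of ₹187,500: Kofi and Yannick each take ₹187,500.
Lachlan's share (₹375,000) is divided into 3 shares of ₹125,000: Elif, Xander, and Matthias each take ₹125,000.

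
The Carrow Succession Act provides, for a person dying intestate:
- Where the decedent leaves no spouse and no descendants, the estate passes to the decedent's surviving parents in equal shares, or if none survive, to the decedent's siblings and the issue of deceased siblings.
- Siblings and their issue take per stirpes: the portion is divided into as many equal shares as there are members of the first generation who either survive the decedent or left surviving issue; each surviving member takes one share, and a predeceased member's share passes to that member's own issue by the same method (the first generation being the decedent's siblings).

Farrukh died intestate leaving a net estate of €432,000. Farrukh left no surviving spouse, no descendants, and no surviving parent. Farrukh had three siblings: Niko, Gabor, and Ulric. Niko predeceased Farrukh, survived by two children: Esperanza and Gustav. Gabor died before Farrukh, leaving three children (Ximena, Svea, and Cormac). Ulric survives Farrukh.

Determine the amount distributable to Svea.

The entire €432,000 passes to the siblings and their issue.
That amount (€432,000) is divided into 3 shares of €144,000: Ulric takes €144,000; Niko's €144,000 share passes to Niko's issue; Gabor's €144,000 share passes to Gabor's issue.
Niko's share (€144,000) is divided into 2 shares of €72,000: Esperanza and Gustav each take €72,000.
Gabor's share (€144,000) is divided into 3 shares of €48,000: Ximena, Svea, and Cormac each take €48,000.

Svea receives €48,000.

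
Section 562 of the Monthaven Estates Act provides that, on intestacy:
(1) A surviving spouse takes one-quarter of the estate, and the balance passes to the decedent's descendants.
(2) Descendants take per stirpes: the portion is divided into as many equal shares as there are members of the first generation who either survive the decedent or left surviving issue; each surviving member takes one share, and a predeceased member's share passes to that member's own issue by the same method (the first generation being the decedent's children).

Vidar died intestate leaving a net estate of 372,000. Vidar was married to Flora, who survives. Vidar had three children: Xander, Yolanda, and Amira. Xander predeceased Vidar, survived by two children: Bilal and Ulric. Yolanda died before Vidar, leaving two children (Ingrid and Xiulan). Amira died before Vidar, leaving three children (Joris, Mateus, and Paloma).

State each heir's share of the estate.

Flora: 93,000; Bilal: 46,500; Ulric: 46,500; Ingrid: 46,500; Xiulan: 46,500; Joris: 31,000; Mateus: 31,000; Paloma: 31,000

Flora takes one-quarter of 372,000 = 93,000. The remaining 279,000 passes to the descendants.
The descendants' portion (279,000) is divided into 3 shares of 93,000: Xander's 93,000 share passes to Xander's issue; Yolanda's 93,000 share passes to Yolanda's issue; Amira's 93,000 share passes to Amira's issue.
Xander's share (93,000) is divided into 2 shares of 46,500: Bilal and Ulric each take 46,500.
Yolanda's share (93,000) is divided into 2 shares of 46,500: Ingrid and Xiulan each take 46,500.
Amira's share (93,000) is divided into 3 shares of 31,000: Joris, Mateus, and Paloma each take 31,000.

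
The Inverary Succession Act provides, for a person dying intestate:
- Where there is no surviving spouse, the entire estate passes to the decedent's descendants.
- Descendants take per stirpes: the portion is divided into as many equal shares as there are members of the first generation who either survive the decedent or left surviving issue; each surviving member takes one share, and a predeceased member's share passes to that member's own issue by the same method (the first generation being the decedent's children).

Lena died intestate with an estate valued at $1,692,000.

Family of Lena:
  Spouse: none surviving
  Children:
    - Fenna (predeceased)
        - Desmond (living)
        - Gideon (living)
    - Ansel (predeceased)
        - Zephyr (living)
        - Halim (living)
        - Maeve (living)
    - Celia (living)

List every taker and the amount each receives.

The entire $1,692,000 passes to the descendants.
That amount ($1,692,000) is divided into 3 shares of $564,000: Celia takes $564,000; Fenna's $564,000 share passes to Fenna's issue; Ansel's $564,000 share passes to Ansel's issue.
Fenna's share ($564,000) is divided into 2 shares of $282,000: Desmond and Gideon each take $282,000.
Ansel's share ($564,000) is divided into 3 shares of $188,000: Zephyr, Halim, and Maeve each take $188,000.

Desmond: $282,000; Gideon: $282,000; Zephyr: $188,000; Halim: $188,000; Maeve: $188,000; Celia: $564,000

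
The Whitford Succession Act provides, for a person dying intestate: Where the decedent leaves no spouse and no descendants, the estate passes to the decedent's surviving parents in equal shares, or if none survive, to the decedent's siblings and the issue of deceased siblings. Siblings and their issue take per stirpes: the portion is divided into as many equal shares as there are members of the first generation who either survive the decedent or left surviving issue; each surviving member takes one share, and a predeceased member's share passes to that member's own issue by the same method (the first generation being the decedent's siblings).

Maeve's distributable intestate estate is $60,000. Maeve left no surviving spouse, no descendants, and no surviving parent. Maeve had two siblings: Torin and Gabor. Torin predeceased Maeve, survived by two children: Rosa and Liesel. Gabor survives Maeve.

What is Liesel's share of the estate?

Liesel receives $15,000.

The entire $60,000 passes to the siblings and their issue.
That amount ($60,000) is divided into 2 shares of $30,000: Gabor takes $30,000; Torin's $30,000 share passes to Torin's issue.
Torin's share ($30,000) is divided into 2 shares of $15,000: Rosa and Liesel each take $15,000.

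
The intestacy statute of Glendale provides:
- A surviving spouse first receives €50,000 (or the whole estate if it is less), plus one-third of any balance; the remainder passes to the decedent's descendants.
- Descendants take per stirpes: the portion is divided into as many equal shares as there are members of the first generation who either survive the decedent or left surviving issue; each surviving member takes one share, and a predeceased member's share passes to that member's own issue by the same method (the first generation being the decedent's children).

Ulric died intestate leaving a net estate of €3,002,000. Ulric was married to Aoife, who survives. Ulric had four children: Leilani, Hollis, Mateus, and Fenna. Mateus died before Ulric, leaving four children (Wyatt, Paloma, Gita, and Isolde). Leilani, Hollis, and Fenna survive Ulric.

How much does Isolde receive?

Aoife first takes €50,000, leaving a balance of €2,952,000. Aoife then takes one-third of the balance (€984,000), for a total of €1,034,000. The remaining €1,968,000 passes to the descendants.
The descendants' portion (€1,968,000) is divided into 4 shares of €492,000: Leilani, Hollis, and Fenna each take €492,000; Mateus's €492,000 share passes to Mateus's issue.
Mateus's share (€492,000) is divided into 4 shares of €123,000: Wyatt, Paloma, Gita, and Isolde each take €123,000.

Isolde receives €123,000.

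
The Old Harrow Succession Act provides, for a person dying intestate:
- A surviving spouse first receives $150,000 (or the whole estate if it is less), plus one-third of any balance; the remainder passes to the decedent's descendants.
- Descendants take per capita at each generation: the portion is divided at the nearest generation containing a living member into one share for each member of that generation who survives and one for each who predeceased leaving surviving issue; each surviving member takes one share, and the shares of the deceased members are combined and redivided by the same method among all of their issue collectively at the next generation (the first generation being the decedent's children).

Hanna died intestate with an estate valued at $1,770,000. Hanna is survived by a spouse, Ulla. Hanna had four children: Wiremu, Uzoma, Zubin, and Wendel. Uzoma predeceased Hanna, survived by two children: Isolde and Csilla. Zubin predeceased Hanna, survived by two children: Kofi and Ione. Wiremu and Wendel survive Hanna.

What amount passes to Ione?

Ulla first takes $150,000, leaving a balance of $1,620,000. Ulla then takes one-third of the balance ($540,000), for a total of $690,000. The remaining $1,080,000 passes to the descendants.
The descendants' portion ($1,080,000) is divided at the children's generation into 4 shares of $270,000. Wiremu and Wendel each take $270,000. The 2 shares of the deceased (Uzoma and Zubin) are combined into a pool of $540,000.
That pool ($540,000) is divided at the grandchildren's generation equally among Isolde, Csilla, Kofi, and Ione: $135,000 each.

Ione receives $135,000.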